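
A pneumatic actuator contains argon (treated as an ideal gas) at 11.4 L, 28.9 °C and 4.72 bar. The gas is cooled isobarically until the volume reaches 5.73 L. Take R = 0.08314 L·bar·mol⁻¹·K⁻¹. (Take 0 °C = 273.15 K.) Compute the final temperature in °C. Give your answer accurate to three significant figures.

Convert: T₁ = 302.0 K.
P constant ⇒ V ∝ T: P₂ = P₁; T₂ = T₁·(V₂/V₁) = 151.8 K.

T₂ ≈ -121 °C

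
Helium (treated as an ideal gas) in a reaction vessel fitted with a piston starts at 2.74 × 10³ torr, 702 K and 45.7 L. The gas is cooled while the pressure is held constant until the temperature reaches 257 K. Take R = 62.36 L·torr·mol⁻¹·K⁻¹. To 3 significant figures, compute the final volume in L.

V₂ ≈ 16.7 L

P constant ⇒ V ∝ T: P₂ = P₁; V₂ = V₁·(T₂/T₁) = 16.73 L.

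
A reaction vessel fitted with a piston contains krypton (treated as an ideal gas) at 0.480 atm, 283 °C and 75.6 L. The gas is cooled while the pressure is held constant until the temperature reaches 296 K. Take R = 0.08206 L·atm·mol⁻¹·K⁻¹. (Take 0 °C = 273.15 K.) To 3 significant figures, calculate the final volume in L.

V₂ ≈ 40.2 L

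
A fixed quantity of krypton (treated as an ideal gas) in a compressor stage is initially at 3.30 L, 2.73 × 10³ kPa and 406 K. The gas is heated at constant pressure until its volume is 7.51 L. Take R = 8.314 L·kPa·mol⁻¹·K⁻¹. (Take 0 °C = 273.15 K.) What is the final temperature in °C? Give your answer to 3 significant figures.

T₂ ≈ 651 °C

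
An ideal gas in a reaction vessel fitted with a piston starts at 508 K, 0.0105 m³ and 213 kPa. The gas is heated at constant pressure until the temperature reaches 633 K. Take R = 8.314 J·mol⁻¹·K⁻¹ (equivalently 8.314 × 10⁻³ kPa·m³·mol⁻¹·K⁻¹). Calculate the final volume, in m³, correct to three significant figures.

Isobaric, so V/T is constant: P₂ = P₁; V₂ = V₁·(T₂/T₁) = 0.01308 m³.

V₂ ≈ 0.0131 m³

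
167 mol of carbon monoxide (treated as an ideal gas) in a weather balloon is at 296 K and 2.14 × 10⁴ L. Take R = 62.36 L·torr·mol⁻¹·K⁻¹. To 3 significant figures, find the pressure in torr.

PV = nRT ⇒ P = nRT/V = (167 × 62.36 × 296) / 2.14e+04

P ≈ 144 torr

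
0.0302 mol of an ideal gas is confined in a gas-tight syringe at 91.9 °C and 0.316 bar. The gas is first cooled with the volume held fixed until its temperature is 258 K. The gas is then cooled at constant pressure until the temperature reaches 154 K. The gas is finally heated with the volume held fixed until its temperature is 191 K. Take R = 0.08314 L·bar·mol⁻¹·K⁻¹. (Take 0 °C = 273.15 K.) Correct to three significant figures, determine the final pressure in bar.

P₄ ≈ 0.277 bar

Convert: T₁ = 365.0 K.
From PV = nRT: V₁ = nRT₁/P₁ = 2.901 L.
Isochoric, so P/T is constant: V₂ = V₁; P₂ = P₁·(T₂/T₁) = 0.2233 bar.
P constant ⇒ V ∝ T: P₃ = P₂; V₃ = V₂·(T₃/T₂) = 1.731 L.
V constant ⇒ P ∝ T: V₄ = V₃; P₄ = P₃·(T₄/T₃) = 0.2770 bar.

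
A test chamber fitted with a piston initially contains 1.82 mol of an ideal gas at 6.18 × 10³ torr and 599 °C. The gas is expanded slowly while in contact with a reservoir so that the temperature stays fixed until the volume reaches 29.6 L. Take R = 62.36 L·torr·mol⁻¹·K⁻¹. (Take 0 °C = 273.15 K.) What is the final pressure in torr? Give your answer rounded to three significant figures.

P₂ ≈ 3.34e+03 torr

Convert: T₁ = 872.1 K.
From PV = nRT: V₁ = nRT₁/P₁ = 16.02 L.
T constant ⇒ Boyle's law P V = const: T₂ = T₁; P₂ = P₁·(V₁/V₂) = 3344 torr.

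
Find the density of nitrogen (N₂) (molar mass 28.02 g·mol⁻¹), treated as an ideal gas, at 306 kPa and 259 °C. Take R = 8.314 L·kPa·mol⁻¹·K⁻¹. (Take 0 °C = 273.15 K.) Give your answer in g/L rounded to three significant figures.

ρ = PM/(RT) = (306 × 28.02) / (8.314 × 532.1)

ρ ≈ 1.94 g/L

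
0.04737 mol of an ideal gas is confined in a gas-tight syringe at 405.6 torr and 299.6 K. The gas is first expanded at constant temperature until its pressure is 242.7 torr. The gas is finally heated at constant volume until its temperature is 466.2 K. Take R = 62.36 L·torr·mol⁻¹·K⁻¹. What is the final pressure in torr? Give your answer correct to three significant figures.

From PV = nRT: V₁ = nRT₁/P₁ = 2.182 L.
T constant ⇒ Boyle's law P V = const: T₂ = T₁; V₂ = V₁·(P₁/P₂) = 3.647 L.
V constant ⇒ P ∝ T: V₃ = V₂; P₃ = P₂·(T₃/T₂) = 377.7 torr.

P₃ ≈ 378 torr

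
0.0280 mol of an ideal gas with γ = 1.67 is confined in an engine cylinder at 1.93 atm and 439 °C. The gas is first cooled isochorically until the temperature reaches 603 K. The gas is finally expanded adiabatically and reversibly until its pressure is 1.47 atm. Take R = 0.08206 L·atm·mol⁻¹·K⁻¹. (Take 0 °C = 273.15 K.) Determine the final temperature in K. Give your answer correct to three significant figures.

T₃ ≈ 578 K

Convert: T₁ = 712.1 K.
From PV = nRT: V₁ = nRT₁/P₁ = 0.8478 L.
Isochoric, so P/T is constant: V₂ = V₁; P₂ = P₁·(T₂/T₁) = 1.634 atm.
Reversible adiabatic, γ = 1.67: T₃ = T₂·(P₃/P₂)^((γ−1)/γ) = 577.9 K; V₃ = V₂·(P₂/P₃)^(1/γ) = 0.9033 L.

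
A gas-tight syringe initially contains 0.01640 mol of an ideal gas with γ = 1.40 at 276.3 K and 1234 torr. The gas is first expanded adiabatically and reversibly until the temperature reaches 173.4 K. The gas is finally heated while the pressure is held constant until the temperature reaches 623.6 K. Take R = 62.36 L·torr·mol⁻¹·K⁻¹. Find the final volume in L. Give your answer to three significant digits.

V₃ ≈ 2.64 L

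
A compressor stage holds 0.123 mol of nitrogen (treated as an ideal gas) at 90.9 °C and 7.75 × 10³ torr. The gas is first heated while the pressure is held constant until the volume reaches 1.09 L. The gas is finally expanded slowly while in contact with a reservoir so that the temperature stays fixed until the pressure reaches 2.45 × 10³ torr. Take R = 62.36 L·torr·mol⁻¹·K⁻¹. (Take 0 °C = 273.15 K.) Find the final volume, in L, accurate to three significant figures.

V₃ ≈ 3.45 L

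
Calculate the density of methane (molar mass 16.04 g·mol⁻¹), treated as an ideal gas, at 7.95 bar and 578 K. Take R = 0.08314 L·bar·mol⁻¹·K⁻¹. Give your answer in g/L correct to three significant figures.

ρ = PM/(RT) = (7.95 × 16.04) / (0.08314 × 578.0)

ρ ≈ 2.65 g/L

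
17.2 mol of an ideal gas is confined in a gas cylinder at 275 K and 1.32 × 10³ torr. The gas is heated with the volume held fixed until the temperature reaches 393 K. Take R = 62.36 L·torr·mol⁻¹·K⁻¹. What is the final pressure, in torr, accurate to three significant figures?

From PV = nRT: V₁ = nRT₁/P₁ = 223.5 L.
Isochoric, so P/T is constant: V₂ = V₁; P₂ = P₁·(T₂/T₁) = 1886 torr.

P₂ ≈ 1.89e+03 torr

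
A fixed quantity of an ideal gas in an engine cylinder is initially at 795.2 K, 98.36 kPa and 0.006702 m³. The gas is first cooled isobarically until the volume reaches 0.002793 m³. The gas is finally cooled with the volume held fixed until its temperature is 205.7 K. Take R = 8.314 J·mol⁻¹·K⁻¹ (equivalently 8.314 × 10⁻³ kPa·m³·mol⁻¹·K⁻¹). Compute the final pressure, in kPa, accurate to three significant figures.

P₃ ≈ 61.1 kPa

Isobaric, so V/T is constant: P₂ = P₁; T₂ = T₁·(V₂/V₁) = 331.4 K.
V constant ⇒ P ∝ T: V₃ = V₂; P₃ = P₂·(T₃/T₂) = 61.05 kPa.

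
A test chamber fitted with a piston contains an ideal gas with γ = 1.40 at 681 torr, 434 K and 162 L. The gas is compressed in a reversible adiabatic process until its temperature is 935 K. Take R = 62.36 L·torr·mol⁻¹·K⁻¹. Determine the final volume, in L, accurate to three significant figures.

V₂ ≈ 23.8 L

Adiabatic (γ = 1.40), T V^(γ−1) and P V^γ constant: P₂ = P₁·(T₂/T₁)^(γ/(γ−1)) = 9995 torr; V₂ = V₁·(T₁/T₂)^(1/(γ−1)) = 23.78 L.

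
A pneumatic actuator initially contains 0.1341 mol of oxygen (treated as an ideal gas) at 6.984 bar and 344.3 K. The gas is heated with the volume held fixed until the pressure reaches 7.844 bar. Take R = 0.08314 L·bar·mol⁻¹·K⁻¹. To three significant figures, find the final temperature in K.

T₂ ≈ 387 K

From PV = nRT: V₁ = nRT₁/P₁ = 0.5496 L.
V constant ⇒ P ∝ T: V₂ = V₁; T₂ = T₁·(P₂/P₁) = 386.7 K.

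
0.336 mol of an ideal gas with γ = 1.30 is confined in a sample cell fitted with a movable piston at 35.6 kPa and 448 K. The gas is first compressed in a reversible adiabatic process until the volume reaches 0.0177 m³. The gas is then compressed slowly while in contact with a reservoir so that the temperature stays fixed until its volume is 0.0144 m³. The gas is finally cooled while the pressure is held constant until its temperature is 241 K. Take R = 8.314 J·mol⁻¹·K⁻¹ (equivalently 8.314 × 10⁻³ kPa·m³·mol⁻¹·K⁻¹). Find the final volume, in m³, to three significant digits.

V₄ ≈ 0.00631 m³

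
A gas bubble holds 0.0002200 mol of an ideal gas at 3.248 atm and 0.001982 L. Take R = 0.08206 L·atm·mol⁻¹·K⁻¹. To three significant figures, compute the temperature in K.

T ≈ 357 K

PV = nRT ⇒ T = PV/(nR) = (3.248 × 0.001982) / (0.0002200 × 0.08206)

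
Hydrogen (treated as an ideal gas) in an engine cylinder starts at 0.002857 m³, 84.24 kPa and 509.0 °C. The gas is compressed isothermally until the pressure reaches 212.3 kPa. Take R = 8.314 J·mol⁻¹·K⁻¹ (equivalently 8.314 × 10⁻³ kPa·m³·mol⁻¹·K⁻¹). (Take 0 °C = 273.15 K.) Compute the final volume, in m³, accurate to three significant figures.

V₂ ≈ 0.00113 m³

Convert: T₁ = 782.1 K.
Isothermal, so P V is constant: T₂ = T₁; V₂ = V₁·(P₁/P₂) = 0.001134 m³.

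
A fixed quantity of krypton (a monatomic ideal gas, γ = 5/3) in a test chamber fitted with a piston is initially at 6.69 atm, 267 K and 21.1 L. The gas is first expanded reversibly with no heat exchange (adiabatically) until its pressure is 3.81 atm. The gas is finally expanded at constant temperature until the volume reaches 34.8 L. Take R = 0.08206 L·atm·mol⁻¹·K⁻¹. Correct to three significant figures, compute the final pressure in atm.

P₃ ≈ 3.24 atm

Reversible adiabatic, γ = 5/3: T₂ = T₁·(P₂/P₁)^((γ−1)/γ) = 213.2 K; V₂ = V₁·(P₁/P₂)^(1/γ) = 29.58 L.
T constant ⇒ Boyle's law P V = const: T₃ = T₂; P₃ = P₂·(V₂/V₃) = 3.238 atm.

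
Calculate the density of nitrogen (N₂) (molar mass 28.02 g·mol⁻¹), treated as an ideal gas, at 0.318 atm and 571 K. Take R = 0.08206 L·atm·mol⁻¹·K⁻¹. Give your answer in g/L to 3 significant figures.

ρ ≈ 0.190 g/L

ρ = PM/(RT) = (0.318 × 28.02) / (0.08206 × 571.0)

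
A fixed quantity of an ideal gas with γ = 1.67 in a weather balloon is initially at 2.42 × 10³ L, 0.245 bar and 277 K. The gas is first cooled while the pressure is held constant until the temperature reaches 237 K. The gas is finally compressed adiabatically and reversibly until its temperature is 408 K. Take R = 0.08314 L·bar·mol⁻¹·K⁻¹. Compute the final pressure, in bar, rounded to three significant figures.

P₃ ≈ 0.949 bar

P constant ⇒ V ∝ T: P₂ = P₁; V₂ = V₁·(T₂/T₁) = 2071 L.
Adiabatic (γ = 1.67), T V^(γ−1) and P V^γ constant: P₃ = P₂·(T₃/T₂)^(γ/(γ−1)) = 0.9488 bar; V₃ = V₂·(T₂/T₃)^(1/(γ−1)) = 920.4 L.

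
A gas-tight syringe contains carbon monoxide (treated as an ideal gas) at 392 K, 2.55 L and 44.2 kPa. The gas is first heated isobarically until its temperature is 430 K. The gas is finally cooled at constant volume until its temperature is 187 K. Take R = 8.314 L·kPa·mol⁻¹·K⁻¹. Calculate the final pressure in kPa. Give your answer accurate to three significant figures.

Isobaric, so V/T is constant: P₂ = P₁; V₂ = V₁·(T₂/T₁) = 2.797 L.
Isochoric, so P/T is constant: V₃ = V₂; P₃ = P₂·(T₃/T₂) = 19.22 kPa.

P₃ ≈ 19.2 kPa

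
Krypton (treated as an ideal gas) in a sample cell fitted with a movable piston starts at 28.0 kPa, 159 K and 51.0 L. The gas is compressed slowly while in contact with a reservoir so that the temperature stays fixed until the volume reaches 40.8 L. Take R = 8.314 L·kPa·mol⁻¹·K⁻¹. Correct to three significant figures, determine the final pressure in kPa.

P₂ ≈ 35.0 kPa

T constant ⇒ Boyle's law P V = const: T₂ = T₁; P₂ = P₁·(V₁/V₂) = 35.00 kPa.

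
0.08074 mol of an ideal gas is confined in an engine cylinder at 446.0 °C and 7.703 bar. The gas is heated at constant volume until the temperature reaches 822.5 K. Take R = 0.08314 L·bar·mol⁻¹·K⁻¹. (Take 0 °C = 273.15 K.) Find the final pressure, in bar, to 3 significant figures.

Convert: T₁ = 719.1 K.
From PV = nRT: V₁ = nRT₁/P₁ = 0.6267 L.
V constant ⇒ P ∝ T: V₂ = V₁; P₂ = P₁·(T₂/T₁) = 8.810 bar.

P₂ ≈ 8.81 bar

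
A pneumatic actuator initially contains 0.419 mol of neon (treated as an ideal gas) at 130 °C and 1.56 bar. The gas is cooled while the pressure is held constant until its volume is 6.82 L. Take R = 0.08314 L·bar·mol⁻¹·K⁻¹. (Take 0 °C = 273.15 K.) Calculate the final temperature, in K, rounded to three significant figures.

T₂ ≈ 305 K

Convert: T₁ = 403.1 K.
From PV = nRT: V₁ = nRT₁/P₁ = 9.003 L.
Isobaric, so V/T is constant: P₂ = P₁; T₂ = T₁·(V₂/V₁) = 305.4 K.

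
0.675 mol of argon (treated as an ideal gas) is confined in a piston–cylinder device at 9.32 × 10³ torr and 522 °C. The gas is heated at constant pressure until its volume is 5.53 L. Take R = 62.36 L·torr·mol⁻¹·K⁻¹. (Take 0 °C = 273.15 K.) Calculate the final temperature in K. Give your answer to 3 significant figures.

Convert: T₁ = 795.1 K.
From PV = nRT: V₁ = nRT₁/P₁ = 3.591 L.
Isobaric, so V/T is constant: P₂ = P₁; T₂ = T₁·(V₂/V₁) = 1224 K.

T₂ ≈ 1.22e+03 K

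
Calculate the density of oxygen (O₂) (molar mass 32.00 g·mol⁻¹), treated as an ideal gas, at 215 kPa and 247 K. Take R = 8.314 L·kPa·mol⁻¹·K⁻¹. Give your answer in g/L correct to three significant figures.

ρ ≈ 3.35 g/L

ρ = PM/(RT) = (215 × 32.00) / (8.314 × 247.0)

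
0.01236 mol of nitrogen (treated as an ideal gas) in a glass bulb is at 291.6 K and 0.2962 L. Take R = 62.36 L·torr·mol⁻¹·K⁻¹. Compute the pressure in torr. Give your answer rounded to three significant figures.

PV = nRT ⇒ P = nRT/V = (0.01236 × 62.36 × 291.6) / 0.2962

P ≈ 759 torr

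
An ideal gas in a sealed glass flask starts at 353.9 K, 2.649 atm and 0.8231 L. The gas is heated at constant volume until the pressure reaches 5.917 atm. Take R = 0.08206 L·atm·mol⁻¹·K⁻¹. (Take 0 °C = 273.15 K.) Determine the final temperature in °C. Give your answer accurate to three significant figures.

Isochoric, so P/T is constant: V₂ = V₁; T₂ = T₁·(P₂/P₁) = 790.5 K.

T₂ ≈ 517 °C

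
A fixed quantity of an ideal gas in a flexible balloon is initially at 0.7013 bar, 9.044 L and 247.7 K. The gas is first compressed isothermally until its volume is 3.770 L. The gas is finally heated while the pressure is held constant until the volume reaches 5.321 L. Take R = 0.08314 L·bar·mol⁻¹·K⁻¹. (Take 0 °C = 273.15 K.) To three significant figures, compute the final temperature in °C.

T constant ⇒ Boyle's law P V = const: T₂ = T₁; P₂ = P₁·(V₁/V₂) = 1.682 bar.
Isobaric, so V/T is constant: P₃ = P₂; T₃ = T₂·(V₃/V₂) = 349.6 K.

T₃ ≈ 76.5 °C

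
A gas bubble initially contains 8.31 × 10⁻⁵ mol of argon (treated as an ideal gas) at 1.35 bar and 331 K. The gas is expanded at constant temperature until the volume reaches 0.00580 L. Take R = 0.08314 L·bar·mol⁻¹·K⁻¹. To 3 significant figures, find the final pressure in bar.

From PV = nRT: V₁ = nRT₁/P₁ = 0.001694 L.
T constant ⇒ Boyle's law P V = const: T₂ = T₁; P₂ = P₁·(V₁/V₂) = 0.3943 bar.

P₂ ≈ 0.394 bar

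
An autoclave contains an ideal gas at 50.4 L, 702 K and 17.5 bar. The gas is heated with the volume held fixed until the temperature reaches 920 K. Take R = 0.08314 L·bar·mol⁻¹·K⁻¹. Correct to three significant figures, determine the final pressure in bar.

P₂ ≈ 22.9 bar

Isochoric, so P/T is constant: V₂ = V₁; P₂ = P₁·(T₂/T₁) = 22.93 bar.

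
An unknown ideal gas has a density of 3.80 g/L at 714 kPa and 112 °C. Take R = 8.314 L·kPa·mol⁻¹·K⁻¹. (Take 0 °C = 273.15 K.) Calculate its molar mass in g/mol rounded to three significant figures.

M ≈ 17.0 g/mol

ρ = PM/(RT) ⇒ M = ρRT/P = (3.80 × 8.314 × 385.1) / 714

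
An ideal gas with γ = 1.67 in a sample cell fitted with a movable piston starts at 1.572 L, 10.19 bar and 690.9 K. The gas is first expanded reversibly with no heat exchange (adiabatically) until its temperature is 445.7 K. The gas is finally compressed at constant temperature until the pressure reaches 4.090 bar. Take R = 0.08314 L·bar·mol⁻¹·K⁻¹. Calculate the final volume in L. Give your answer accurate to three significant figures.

Reversible adiabatic, γ = 1.67: P₂ = P₁·(T₂/T₁)^(γ/(γ−1)) = 3.417 bar; V₂ = V₁·(T₁/T₂)^(1/(γ−1)) = 3.024 L.
T constant ⇒ Boyle's law P V = const: T₃ = T₂; V₃ = V₂·(P₂/P₃) = 2.527 L.

V₃ ≈ 2.53 L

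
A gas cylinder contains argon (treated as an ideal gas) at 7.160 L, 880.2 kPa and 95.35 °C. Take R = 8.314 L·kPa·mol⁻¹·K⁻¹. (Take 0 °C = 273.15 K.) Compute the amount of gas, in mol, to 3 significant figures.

n ≈ 2.06 mol

Convert: T = 368.50 K.
PV = nRT ⇒ n = PV/(RT) = (880.2 × 7.160) / (8.314 × 368.50)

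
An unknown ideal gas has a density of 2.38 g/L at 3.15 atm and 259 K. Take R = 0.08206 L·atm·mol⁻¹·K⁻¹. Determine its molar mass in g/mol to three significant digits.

M ≈ 16.1 g/mol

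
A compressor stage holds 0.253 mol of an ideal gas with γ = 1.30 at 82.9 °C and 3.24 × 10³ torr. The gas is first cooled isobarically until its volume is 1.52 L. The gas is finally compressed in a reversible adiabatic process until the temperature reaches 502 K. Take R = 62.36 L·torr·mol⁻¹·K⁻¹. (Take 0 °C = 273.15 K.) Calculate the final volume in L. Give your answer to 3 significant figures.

Convert: T₁ = 356.0 K.
From PV = nRT: V₁ = nRT₁/P₁ = 1.734 L.
P constant ⇒ V ∝ T: P₂ = P₁; T₂ = T₁·(V₂/V₁) = 312.1 K.
Adiabatic (γ = 1.30), T V^(γ−1) and P V^γ constant: P₃ = P₂·(T₃/T₂)^(γ/(γ−1)) = 2.539e+04 torr; V₃ = V₂·(T₂/T₃)^(1/(γ−1)) = 0.3119 L.

V₃ ≈ 0.312 L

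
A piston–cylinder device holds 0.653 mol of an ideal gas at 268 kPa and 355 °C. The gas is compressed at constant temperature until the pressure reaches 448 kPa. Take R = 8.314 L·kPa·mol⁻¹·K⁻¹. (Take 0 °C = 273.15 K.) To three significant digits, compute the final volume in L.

V₂ ≈ 7.61 L

Convert: T₁ = 628.1 K.
From PV = nRT: V₁ = nRT₁/P₁ = 12.72 L.
Isothermal, so P V is constant: T₂ = T₁; V₂ = V₁·(P₁/P₂) = 7.612 L.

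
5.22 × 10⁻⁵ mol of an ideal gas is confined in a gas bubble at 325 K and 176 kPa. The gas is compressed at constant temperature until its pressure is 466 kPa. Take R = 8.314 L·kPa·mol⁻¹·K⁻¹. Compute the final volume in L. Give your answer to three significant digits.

From PV = nRT: V₁ = nRT₁/P₁ = 0.0008014 L.
T constant ⇒ Boyle's law P V = const: T₂ = T₁; V₂ = V₁·(P₁/P₂) = 0.0003027 L.

V₂ ≈ 0.000303 L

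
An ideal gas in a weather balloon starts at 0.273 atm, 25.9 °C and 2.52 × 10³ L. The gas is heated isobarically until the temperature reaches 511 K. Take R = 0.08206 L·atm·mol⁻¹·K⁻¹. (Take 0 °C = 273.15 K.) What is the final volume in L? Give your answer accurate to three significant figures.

Convert: T₁ = 299.0 K.
P constant ⇒ V ∝ T: P₂ = P₁; V₂ = V₁·(T₂/T₁) = 4306 L.

V₂ ≈ 4.31e+03 L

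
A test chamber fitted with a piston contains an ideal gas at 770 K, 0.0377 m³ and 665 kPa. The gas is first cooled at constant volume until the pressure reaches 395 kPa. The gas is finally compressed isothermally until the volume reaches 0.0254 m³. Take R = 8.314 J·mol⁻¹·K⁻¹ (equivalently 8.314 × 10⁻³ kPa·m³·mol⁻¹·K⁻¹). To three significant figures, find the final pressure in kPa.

V constant ⇒ P ∝ T: V₂ = V₁; T₂ = T₁·(P₂/P₁) = 457.4 K.
T constant ⇒ Boyle's law P V = const: T₃ = T₂; P₃ = P₂·(V₂/V₃) = 586.3 kPa.

P₃ ≈ 586 kPa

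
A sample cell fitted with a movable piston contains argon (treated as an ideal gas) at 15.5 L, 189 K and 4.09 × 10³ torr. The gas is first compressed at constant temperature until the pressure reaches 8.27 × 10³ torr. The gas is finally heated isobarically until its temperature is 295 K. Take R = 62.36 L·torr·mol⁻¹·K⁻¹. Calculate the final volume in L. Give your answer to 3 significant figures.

T constant ⇒ Boyle's law P V = const: T₂ = T₁; V₂ = V₁·(P₁/P₂) = 7.666 L.
P constant ⇒ V ∝ T: P₃ = P₂; V₃ = V₂·(T₃/T₂) = 11.96 L.

V₃ ≈ 12.0 L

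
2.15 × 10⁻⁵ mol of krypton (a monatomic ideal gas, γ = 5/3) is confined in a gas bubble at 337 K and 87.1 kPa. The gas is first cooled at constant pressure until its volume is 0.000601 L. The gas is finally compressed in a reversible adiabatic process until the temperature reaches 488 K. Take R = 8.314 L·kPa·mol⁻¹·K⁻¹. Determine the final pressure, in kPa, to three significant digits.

From PV = nRT: V₁ = nRT₁/P₁ = 0.0006916 L.
Isobaric, so V/T is constant: P₂ = P₁; T₂ = T₁·(V₂/V₁) = 292.8 K.
Reversible adiabatic, γ = 5/3: P₃ = P₂·(T₃/T₂)^(γ/(γ−1)) = 312.2 kPa; V₃ = V₂·(T₂/T₃)^(1/(γ−1)) = 0.0002794 L.

P₃ ≈ 312 kPa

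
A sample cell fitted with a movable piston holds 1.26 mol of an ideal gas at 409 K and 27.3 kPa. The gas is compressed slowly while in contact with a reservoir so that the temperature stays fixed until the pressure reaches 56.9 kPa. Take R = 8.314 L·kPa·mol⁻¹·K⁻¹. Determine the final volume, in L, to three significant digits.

From PV = nRT: V₁ = nRT₁/P₁ = 156.9 L.
Isothermal, so P V is constant: T₂ = T₁; V₂ = V₁·(P₁/P₂) = 75.30 L.

V₂ ≈ 75.3 L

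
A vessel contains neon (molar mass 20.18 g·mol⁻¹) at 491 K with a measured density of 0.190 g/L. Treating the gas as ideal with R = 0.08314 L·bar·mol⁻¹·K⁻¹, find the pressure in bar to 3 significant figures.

P ≈ 0.384 bar

ρ = PM/(RT) ⇒ P = ρRT/M = (0.190 × 0.08314 × 491.0) / 20.18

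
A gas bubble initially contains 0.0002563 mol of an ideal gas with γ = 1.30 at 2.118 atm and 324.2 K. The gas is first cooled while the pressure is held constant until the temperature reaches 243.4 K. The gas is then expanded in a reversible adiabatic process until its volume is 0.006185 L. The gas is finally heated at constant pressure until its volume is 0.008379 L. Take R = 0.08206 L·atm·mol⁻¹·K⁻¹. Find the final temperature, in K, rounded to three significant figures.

T₄ ≈ 249 K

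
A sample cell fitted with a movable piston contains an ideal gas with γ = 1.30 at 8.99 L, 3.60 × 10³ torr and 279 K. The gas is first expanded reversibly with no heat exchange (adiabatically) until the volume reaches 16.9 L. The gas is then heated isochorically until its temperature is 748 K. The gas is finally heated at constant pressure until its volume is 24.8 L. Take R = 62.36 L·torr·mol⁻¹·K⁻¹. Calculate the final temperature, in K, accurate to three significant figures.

T₄ ≈ 1.10e+03 K

Reversible adiabatic, γ = 1.30: T₂ = T₁·(V₁/V₂)^(γ−1) = 230.9 K; P₂ = P₁·(V₁/V₂)^γ = 1585 torr.
V constant ⇒ P ∝ T: V₃ = V₂; P₃ = P₂·(T₃/T₂) = 5134 torr.
Isobaric, so V/T is constant: P₄ = P₃; T₄ = T₃·(V₄/V₃) = 1098 K.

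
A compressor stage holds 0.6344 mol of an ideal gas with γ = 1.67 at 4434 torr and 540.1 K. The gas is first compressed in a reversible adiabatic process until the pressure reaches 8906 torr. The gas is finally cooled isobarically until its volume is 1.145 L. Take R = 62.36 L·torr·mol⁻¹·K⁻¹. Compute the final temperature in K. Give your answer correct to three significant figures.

From PV = nRT: V₁ = nRT₁/P₁ = 4.819 L.
Reversible adiabatic, γ = 1.67: T₂ = T₁·(P₂/P₁)^((γ−1)/γ) = 714.5 K; V₂ = V₁·(P₁/P₂)^(1/γ) = 3.174 L.
P constant ⇒ V ∝ T: P₃ = P₂; T₃ = T₂·(V₃/V₂) = 257.8 K.

T₃ ≈ 258 K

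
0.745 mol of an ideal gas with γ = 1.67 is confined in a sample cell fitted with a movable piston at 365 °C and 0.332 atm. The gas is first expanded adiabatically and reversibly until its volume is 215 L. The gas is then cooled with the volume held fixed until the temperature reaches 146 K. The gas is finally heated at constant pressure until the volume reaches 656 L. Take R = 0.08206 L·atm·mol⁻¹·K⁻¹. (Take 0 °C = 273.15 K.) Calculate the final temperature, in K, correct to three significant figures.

Convert: T₁ = 638.1 K.
From PV = nRT: V₁ = nRT₁/P₁ = 117.5 L.
Reversible adiabatic, γ = 1.67: T₂ = T₁·(V₁/V₂)^(γ−1) = 425.7 K; P₂ = P₁·(V₁/V₂)^γ = 0.1211 atm.
Isochoric, so P/T is constant: V₃ = V₂; P₃ = P₂·(T₃/T₂) = 0.04151 atm.
Isobaric, so V/T is constant: P₄ = P₃; T₄ = T₃·(V₄/V₃) = 445.5 K.

T₄ ≈ 445 K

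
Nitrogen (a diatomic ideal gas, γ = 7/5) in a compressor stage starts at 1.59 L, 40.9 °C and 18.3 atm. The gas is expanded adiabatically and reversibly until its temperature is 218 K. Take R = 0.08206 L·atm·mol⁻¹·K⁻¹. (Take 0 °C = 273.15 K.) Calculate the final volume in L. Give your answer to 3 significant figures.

V₂ ≈ 3.96 L

Convert: T₁ = 314.0 K.
Adiabatic (γ = 7/5), T V^(γ−1) and P V^γ constant: P₂ = P₁·(T₂/T₁)^(γ/(γ−1)) = 5.100 atm; V₂ = V₁·(T₁/T₂)^(1/(γ−1)) = 3.961 L.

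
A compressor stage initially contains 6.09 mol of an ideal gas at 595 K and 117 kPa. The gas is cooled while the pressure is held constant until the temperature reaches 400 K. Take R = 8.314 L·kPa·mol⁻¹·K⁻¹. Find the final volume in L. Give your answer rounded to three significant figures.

From PV = nRT: V₁ = nRT₁/P₁ = 257.5 L.
P constant ⇒ V ∝ T: P₂ = P₁; V₂ = V₁·(T₂/T₁) = 173.1 L.

V₂ ≈ 173 L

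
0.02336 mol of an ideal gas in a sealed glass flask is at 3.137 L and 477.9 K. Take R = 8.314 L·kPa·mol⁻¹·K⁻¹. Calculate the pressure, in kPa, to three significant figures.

P ≈ 29.6 kPa

PV = nRT ⇒ P = nRT/V = (0.02336 × 8.314 × 477.9) / 3.137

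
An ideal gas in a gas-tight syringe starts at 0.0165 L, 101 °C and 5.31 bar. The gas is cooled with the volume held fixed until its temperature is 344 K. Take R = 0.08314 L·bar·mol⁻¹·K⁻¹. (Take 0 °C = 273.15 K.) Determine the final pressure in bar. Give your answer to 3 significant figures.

P₂ ≈ 4.88 bar

Convert: T₁ = 374.1 K.
Isochoric, so P/T is constant: V₂ = V₁; P₂ = P₁·(T₂/T₁) = 4.882 bar.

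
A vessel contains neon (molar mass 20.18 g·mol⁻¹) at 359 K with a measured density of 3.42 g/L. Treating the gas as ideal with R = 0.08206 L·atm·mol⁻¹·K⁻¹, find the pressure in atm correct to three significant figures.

P ≈ 4.99 atm

ρ = PM/(RT) ⇒ P = ρRT/M = (3.42 × 0.08206 × 359.0) / 20.18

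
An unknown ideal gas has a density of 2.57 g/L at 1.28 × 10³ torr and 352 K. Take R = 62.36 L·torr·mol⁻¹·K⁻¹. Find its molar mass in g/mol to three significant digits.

ρ = PM/(RT) ⇒ M = ρRT/P = (2.57 × 62.36 × 352.0) / 1.28e+03

M ≈ 44.1 g/mol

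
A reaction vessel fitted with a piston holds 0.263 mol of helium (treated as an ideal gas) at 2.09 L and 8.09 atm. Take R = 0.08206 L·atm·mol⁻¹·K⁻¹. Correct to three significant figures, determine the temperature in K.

PV = nRT ⇒ T = PV/(nR) = (8.09 × 2.09) / (0.263 × 0.08206)

T ≈ 783 K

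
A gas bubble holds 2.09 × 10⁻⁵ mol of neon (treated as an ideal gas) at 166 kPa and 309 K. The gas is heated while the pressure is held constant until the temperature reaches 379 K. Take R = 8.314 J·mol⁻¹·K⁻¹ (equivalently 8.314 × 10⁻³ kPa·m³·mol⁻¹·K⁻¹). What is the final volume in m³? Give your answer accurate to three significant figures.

From PV = nRT: V₁ = nRT₁/P₁ = 3.234e-07 m³.
P constant ⇒ V ∝ T: P₂ = P₁; V₂ = V₁·(T₂/T₁) = 3.967e-07 m³.

V₂ ≈ 3.97e-07 m³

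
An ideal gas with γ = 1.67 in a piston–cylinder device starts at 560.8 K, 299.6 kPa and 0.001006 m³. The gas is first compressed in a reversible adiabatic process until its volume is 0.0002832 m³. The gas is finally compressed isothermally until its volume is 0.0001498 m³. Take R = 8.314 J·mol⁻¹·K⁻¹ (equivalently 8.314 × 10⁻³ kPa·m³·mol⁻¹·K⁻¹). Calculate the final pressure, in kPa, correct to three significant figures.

Adiabatic (γ = 1.67), T V^(γ−1) and P V^γ constant: T₂ = T₁·(V₁/V₂)^(γ−1) = 1311 K; P₂ = P₁·(V₁/V₂)^γ = 2488 kPa.
T constant ⇒ Boyle's law P V = const: T₃ = T₂; P₃ = P₂·(V₂/V₃) = 4704 kPa.

P₃ ≈ 4.70e+03 kPa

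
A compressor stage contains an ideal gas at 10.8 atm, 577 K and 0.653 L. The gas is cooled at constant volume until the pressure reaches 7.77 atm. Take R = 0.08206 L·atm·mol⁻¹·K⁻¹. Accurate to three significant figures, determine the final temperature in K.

T₂ ≈ 415 K

V constant ⇒ P ∝ T: V₂ = V₁; T₂ = T₁·(P₂/P₁) = 415.1 K.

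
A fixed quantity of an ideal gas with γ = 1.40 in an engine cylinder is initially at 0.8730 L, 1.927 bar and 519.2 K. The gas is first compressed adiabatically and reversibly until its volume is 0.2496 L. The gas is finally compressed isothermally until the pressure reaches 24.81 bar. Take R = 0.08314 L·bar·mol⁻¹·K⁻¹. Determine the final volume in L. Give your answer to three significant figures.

V₃ ≈ 0.112 L

Reversible adiabatic, γ = 1.40: T₂ = T₁·(V₁/V₂)^(γ−1) = 856.7 K; P₂ = P₁·(V₁/V₂)^γ = 11.12 bar.
Isothermal, so P V is constant: T₃ = T₂; V₃ = V₂·(P₂/P₃) = 0.1119 L.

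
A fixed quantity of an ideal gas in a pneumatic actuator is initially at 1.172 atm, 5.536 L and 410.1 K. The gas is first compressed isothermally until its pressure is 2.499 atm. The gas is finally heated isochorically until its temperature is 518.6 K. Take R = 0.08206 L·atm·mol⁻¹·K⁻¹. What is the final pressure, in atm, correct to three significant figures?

P₃ ≈ 3.16 atm

Isothermal, so P V is constant: T₂ = T₁; V₂ = V₁·(P₁/P₂) = 2.596 L.
V constant ⇒ P ∝ T: V₃ = V₂; P₃ = P₂·(T₃/T₂) = 3.160 atm.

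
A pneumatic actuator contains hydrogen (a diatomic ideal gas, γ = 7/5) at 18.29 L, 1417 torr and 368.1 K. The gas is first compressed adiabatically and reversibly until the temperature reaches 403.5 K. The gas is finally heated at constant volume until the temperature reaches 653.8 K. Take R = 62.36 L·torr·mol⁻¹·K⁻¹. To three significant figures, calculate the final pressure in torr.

P₃ ≈ 3.17e+03 torr

Reversible adiabatic, γ = 7/5: P₂ = P₁·(T₂/T₁)^(γ/(γ−1)) = 1954 torr; V₂ = V₁·(T₁/T₂)^(1/(γ−1)) = 14.54 L.
V constant ⇒ P ∝ T: V₃ = V₂; P₃ = P₂·(T₃/T₂) = 3166 torr.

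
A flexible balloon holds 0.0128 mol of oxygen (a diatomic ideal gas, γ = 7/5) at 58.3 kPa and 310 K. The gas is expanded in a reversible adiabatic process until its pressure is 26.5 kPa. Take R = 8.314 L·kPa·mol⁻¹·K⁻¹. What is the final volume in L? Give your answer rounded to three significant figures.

V₂ ≈ 0.994 L

From PV = nRT: V₁ = nRT₁/P₁ = 0.5659 L.
Adiabatic (γ = 7/5), T V^(γ−1) and P V^γ constant: T₂ = T₁·(P₂/P₁)^((γ−1)/γ) = 247.5 K; V₂ = V₁·(P₁/P₂)^(1/γ) = 0.9938 L.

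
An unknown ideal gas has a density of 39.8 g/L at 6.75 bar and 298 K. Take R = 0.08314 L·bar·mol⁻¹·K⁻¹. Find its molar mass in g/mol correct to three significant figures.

M ≈ 146 g/mol

ρ = PM/(RT) ⇒ M = ρRT/P = (39.8 × 0.08314 × 298.0) / 6.75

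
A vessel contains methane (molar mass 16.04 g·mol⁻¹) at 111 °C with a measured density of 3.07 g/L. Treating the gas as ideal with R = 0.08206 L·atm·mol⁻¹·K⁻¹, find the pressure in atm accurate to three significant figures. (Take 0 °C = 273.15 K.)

P ≈ 6.03 atm

ρ = PM/(RT) ⇒ P = ρRT/M = (3.07 × 0.08206 × 384.1) / 16.04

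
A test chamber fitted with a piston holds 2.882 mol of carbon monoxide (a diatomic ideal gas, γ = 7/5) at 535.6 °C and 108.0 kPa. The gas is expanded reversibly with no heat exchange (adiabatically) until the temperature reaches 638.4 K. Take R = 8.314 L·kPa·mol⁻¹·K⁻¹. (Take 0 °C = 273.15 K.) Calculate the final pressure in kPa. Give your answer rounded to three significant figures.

P₂ ≈ 47.2 kPa

Convert: T₁ = 808.8 K.
From PV = nRT: V₁ = nRT₁/P₁ = 179.4 L.
Adiabatic (γ = 7/5), T V^(γ−1) and P V^γ constant: P₂ = P₁·(T₂/T₁)^(γ/(γ−1)) = 47.20 kPa; V₂ = V₁·(T₁/T₂)^(1/(γ−1)) = 324.1 L.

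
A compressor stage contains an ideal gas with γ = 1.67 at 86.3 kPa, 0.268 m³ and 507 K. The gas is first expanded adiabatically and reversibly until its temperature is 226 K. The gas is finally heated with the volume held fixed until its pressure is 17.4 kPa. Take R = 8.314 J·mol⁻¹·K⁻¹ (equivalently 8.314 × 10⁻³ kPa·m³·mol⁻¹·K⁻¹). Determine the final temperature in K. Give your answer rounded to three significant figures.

Reversible adiabatic, γ = 1.67: P₂ = P₁·(T₂/T₁)^(γ/(γ−1)) = 11.52 kPa; V₂ = V₁·(T₁/T₂)^(1/(γ−1)) = 0.8951 m³.
V constant ⇒ P ∝ T: V₃ = V₂; T₃ = T₂·(P₃/P₂) = 341.4 K.

T₃ ≈ 341 K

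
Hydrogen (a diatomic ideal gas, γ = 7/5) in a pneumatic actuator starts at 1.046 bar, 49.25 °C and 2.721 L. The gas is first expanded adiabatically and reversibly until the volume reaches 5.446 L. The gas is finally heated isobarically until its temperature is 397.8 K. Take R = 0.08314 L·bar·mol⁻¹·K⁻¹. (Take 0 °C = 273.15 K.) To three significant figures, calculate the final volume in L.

V₃ ≈ 8.87 L

Convert: T₁ = 322.4 K.
Adiabatic (γ = 7/5), T V^(γ−1) and P V^γ constant: T₂ = T₁·(V₁/V₂)^(γ−1) = 244.3 K; P₂ = P₁·(V₁/V₂)^γ = 0.3960 bar.
P constant ⇒ V ∝ T: P₃ = P₂; V₃ = V₂·(T₃/T₂) = 8.869 L.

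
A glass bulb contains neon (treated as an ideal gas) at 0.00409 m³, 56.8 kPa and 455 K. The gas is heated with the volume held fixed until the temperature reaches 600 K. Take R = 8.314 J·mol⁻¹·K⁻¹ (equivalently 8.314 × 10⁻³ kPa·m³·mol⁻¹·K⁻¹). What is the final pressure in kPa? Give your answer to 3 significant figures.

Isochoric, so P/T is constant: V₂ = V₁; P₂ = P₁·(T₂/T₁) = 74.90 kPa.

P₂ ≈ 74.9 kPa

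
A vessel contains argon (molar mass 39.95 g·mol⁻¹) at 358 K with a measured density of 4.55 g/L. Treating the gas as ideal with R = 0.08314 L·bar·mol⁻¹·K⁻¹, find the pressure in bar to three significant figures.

ρ = PM/(RT) ⇒ P = ρRT/M = (4.55 × 0.08314 × 358.0) / 39.95

P ≈ 3.39 bar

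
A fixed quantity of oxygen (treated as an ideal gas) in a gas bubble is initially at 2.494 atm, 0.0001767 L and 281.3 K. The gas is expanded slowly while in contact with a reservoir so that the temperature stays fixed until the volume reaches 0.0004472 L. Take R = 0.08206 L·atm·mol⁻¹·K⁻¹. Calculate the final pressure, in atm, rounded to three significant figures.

P₂ ≈ 0.985 atm

Isothermal, so P V is constant: T₂ = T₁; P₂ = P₁·(V₁/V₂) = 0.9854 atm.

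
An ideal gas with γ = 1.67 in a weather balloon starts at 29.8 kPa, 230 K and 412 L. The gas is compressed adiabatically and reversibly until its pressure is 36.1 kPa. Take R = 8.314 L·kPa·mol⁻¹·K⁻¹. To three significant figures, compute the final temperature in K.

Reversible adiabatic, γ = 1.67: T₂ = T₁·(P₂/P₁)^((γ−1)/γ) = 248.4 K; V₂ = V₁·(P₁/P₂)^(1/γ) = 367.3 L.

T₂ ≈ 248 K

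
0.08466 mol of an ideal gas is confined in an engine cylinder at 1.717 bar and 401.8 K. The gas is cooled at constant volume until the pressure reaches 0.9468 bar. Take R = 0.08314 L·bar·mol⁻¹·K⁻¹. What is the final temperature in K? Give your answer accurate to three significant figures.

From PV = nRT: V₁ = nRT₁/P₁ = 1.647 L.
Isochoric, so P/T is constant: V₂ = V₁; T₂ = T₁·(P₂/P₁) = 221.6 K.

T₂ ≈ 222 K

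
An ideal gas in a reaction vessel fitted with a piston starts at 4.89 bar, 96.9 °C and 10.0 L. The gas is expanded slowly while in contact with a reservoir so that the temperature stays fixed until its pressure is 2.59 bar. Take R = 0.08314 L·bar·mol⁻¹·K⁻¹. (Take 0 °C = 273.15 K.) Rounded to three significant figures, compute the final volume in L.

Convert: T₁ = 370.0 K.
T constant ⇒ Boyle's law P V = const: T₂ = T₁; V₂ = V₁·(P₁/P₂) = 18.88 L.

V₂ ≈ 18.9 L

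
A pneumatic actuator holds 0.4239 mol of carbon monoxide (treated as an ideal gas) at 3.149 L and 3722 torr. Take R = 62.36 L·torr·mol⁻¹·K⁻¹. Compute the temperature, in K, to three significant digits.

PV = nRT ⇒ T = PV/(nR) = (3722 × 3.149) / (0.4239 × 62.36)

T ≈ 443 K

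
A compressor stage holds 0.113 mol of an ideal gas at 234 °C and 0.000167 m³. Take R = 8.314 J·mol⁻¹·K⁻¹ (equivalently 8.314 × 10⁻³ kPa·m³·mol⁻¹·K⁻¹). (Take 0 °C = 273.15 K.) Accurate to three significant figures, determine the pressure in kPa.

P ≈ 2.85e+03 kPa

Convert: T = 507.15 K.
PV = nRT ⇒ P = nRT/V = (0.113 × 8.314 × 10⁻³ × 507.15) / 0.000167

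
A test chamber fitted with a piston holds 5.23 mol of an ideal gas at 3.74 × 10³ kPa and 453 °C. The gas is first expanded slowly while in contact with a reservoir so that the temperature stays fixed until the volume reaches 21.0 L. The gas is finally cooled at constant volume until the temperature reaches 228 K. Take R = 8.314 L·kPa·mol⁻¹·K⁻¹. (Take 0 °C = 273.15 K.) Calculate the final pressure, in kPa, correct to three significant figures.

Convert: T₁ = 726.1 K.
From PV = nRT: V₁ = nRT₁/P₁ = 8.442 L.
T constant ⇒ Boyle's law P V = const: T₂ = T₁; P₂ = P₁·(V₁/V₂) = 1504 kPa.
Isochoric, so P/T is constant: V₃ = V₂; P₃ = P₂·(T₃/T₂) = 472.1 kPa.

P₃ ≈ 472 kPa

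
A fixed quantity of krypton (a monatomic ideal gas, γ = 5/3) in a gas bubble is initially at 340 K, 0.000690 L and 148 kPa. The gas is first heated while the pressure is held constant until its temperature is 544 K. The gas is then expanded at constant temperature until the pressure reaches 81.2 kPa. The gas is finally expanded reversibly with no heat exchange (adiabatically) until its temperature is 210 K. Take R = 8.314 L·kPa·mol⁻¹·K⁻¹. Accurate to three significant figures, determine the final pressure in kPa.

P₄ ≈ 7.52 kPa

Isobaric, so V/T is constant: P₂ = P₁; V₂ = V₁·(T₂/T₁) = 0.001104 L.
T constant ⇒ Boyle's law P V = const: T₃ = T₂; V₃ = V₂·(P₂/P₃) = 0.002012 L.
Adiabatic (γ = 5/3), T V^(γ−1) and P V^γ constant: P₄ = P₃·(T₄/T₃)^(γ/(γ−1)) = 7.518 kPa; V₄ = V₃·(T₃/T₄)^(1/(γ−1)) = 0.008390 L.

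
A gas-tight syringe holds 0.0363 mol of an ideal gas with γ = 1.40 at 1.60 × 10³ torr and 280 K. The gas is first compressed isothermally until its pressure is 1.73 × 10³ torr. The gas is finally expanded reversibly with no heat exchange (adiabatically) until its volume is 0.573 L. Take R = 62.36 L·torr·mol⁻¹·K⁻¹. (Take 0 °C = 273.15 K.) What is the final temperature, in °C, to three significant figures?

From PV = nRT: V₁ = nRT₁/P₁ = 0.3961 L.
Isothermal, so P V is constant: T₂ = T₁; V₂ = V₁·(P₁/P₂) = 0.3664 L.
Adiabatic (γ = 1.40), T V^(γ−1) and P V^γ constant: T₃ = T₂·(V₂/V₃)^(γ−1) = 234.1 K; P₃ = P₂·(V₂/V₃)^γ = 925.0 torr.

T₃ ≈ -39.0 °C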